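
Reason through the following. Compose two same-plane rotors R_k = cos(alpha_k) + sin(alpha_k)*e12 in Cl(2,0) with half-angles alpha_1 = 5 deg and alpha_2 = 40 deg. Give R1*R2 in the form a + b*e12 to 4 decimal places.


Same-plane rotors commute and their half-angles add:
R1*R2 = cos(a1 + a2) + sin(a1 + a2)*e12.
a1 + a2 = 5 + 40 = 45 deg
cos(45 deg) = 0.7071
sin(45 deg) = 0.7071
R1*R2 = 0.7071 + 0.7071*e12


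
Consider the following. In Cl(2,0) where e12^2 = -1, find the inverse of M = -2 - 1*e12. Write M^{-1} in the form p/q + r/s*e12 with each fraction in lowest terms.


M = -2 - 1*e12, where e12^2 = -1.
Since M commutes with its reverse ~M = a - b*e12, M * ~M = a^2 - b^2*e12^2 = a^2 + b^2.
So M^{-1} = ~M / (a^2 + b^2) = (a - b*e12)/(a^2 + b^2).
a^2 + b^2 = 4 + 1 = 5
Scalar part = -2/5 = -2/5
Bivector coeff = 1/5 = 1/5
M^{-1} = -2/5 + 1/5*e12


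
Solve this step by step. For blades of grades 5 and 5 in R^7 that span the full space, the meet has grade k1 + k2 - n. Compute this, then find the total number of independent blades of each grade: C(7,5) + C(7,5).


Meet grade = grade(A) + grade(B) - n
= 5 + 5 - 7 = 3
C(7,5) = 21
C(7,5) = 21
dim_A + dim_B = 21 + 21 = 42


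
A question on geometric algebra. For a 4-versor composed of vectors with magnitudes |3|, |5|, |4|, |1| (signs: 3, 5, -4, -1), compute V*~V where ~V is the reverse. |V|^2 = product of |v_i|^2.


Each vector v_i has |v_i|^2 = s_i^2
Squared scales: 3^2 = 9, 5^2 = 25, (-4)^2 = 16, (-1)^2 = 1
|V|^2 = 9 * 25 * 16 * 1
= 3600


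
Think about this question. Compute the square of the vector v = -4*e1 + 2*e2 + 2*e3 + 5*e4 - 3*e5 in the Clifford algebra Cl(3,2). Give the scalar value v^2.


v^2 = sum of c_i^2 * e_i^2
Positive signature terms (e_i^2 = +1): (-4)^2 + 2^2 + 2^2 = 24
Negative signature terms (e_j^2 = -1): 5^2 + (-3)^2 = 34
v^2 = 24 - 34 = -10


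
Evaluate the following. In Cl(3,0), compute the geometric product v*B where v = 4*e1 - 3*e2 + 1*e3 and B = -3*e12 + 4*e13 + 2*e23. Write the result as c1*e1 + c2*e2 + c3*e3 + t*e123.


vB has grade-1 (vector) and grade-3 (trivector) parts: vB = (v _| B) + (v ^ B).
Vector part <vB>_1:
  e1: -v2*b12 - v3*b13 = -(-3)*(-3) - (1)*(4) = -13
  e2: v1*b12 - v3*b23 = (4)*(-3) - (1)*(2) = -14
  e3: v1*b13 + v2*b23 = (4)*(4) + (-3)*(2) = 10
Trivector part <vB>_3:
  e123: v1*b23 - v2*b13 + v3*b12 = (4)*(2) - (-3)*(4) + (1)*(-3) = 17
vB = -13*e1 - 14*e2 + 10*e3 + 17*e123


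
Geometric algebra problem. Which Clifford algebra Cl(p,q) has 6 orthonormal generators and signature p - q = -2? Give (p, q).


We need p + q = 6 and p - q = -2.
Adding: 2p = 6 + (-2) = 4, so p = 2.
Then q = 6 - 2 = 4.
(p, q) = (2, 4)


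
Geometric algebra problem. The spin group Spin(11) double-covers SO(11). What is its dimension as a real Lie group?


Spin(n) double-covers SO(n); both have Lie algebra so(n) of dimension n(n-1)/2.
n = 11
n(n-1) = 11 * 10 = 110
dim Spin(11) = 110/2 = 55


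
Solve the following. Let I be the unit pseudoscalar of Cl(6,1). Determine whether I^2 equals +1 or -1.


The pseudoscalar I = e1...e_n (product of all n generators) of Cl(p,q) satisfies I^2 = (-1)^(q + n(n-1)/2).
p = 6, q = 1, n = p + q = 7
n(n-1)/2 = 7 * 6 / 2 = 21
Exponent = q + n(n-1)/2 = 1 + 21 = 22
I^2 = (-1)^22 = +1


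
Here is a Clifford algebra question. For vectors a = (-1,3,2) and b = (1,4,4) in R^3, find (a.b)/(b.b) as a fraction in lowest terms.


Projection coefficient = (a . b) / (b . b)
a . b = (-1)*1 + 3*4 + 2*4
= -1 + 12 + 8 = 19
b . b = 1^2 + 4^2 + 4^2
= 1 + 16 + 16 = 33
Coefficient = 19/33
In lowest terms: 19/33


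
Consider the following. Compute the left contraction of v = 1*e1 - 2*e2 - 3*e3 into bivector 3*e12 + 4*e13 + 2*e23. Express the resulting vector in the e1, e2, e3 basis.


Left contraction v _| B = <vB>_1 (grade-1 part of the geometric product vB).
Using e1_|e12 = e2, e2_|e12 = -e1, e1_|e13 = e3, e3_|e13 = -e1, e2_|e23 = e3, e3_|e23 = -e2:
e1 coeff: -v2*b12 - v3*b13 = -(-2)*(3) - (-3)*(4) = 18
e2 coeff: v1*b12 - v3*b23 = (1)*(3) - (-3)*(2) = 9
e3 coeff: v1*b13 + v2*b23 = (1)*(4) + (-2)*(2) = 0
v _| B = 18*e1 + 9*e2 + 0*e3


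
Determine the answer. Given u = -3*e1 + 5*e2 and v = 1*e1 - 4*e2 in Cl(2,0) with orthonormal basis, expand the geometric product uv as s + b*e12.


Expand: (-3*e1 + 5*e2)(1*e1 - 4*e2)
= (-3)*1*e1e1 + (-3)*(-4)*e1e2 + 5*1*e2e1 + 5*(-4)*e2e2
Using e1^2 = e2^2 = 1, e2e1 = -e1e2:
Scalar part s = (-3)*1 + 5*(-4) = -3 + (-20) = -23
Bivector part b = (-3)*(-4) - 5*1 = 12 - 5 = 7
uv = -23 + 7*e12


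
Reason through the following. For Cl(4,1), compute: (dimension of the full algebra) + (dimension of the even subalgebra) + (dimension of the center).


n = 4 + 1 = 5
Total dim = 2^5 = 32
Even subalgebra dim = 2^4 = 16
n is odd, so center dim = 2
Sum = 32 + 16 + 2 = 50


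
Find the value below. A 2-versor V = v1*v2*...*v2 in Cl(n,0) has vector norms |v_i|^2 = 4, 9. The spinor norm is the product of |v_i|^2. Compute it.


Spinor norm N(V) = |v1|^2 * |v2|^2 * ... * |v2|^2
= 4 * 9
Running product: 4, 36
N(V) = 36


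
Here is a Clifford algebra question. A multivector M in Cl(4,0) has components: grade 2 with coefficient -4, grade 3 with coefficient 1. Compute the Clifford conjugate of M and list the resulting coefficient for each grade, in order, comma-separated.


Clifford conjugate sign for grade k: (-1)^(k(k+1)/2)
Grade 2: (-1)^(2*3/2) = (-1)^3 = -1, coeff -4 -> 4
Grade 3: (-1)^(3*4/2) = (-1)^6 = 1, coeff 1 -> 1
Conjugated coefficients: 4, 1


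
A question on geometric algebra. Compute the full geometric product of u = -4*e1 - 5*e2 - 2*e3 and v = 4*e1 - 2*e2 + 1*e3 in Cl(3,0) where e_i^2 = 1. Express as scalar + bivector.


In Cl(3,0): e_i^2 = 1, e_ie_j = -e_je_i for i != j.
Scalar part = u . v = (-4)*4 + (-5)*(-2) + (-2)*1
= -16 + 10 + (-2) = -8
e12 coeff = (-4)*(-2) - (-5)*4 = 8 - (-20) = 28
e13 coeff = (-4)*1 - (-2)*4 = -4 - (-8) = 4
e23 coeff = (-5)*1 - (-2)*(-2) = -5 - 4 = -9
uv = -8 + 28*e12 + 4*e13 - 9*e23


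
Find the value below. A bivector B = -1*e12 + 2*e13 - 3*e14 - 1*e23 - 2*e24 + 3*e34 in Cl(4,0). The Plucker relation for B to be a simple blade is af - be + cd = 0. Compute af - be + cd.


Plucker relation: af - be + cd
a*f = (-1)*3 = -3
b*e = 2*(-2) = -4
c*d = (-3)*(-1) = 3
af - be + cd = -3 - (-4) + 3
= 4


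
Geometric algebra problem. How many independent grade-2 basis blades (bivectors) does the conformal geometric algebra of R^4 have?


The conformal model of R^4 uses Cl(5,1) with m = 4 + 2 = 6 generators.
Number of grade-2 blades = C(m, 2) = C(6, 2)
= 6*5/2 = 15


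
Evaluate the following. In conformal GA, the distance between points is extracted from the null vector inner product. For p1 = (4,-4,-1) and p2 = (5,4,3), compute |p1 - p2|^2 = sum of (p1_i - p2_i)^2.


p1 - p2 = (-1, -8, -4)
|p1 - p2|^2 = (-1)^2 + (-8)^2 + (-4)^2
= 1 + 64 + 16
= 81


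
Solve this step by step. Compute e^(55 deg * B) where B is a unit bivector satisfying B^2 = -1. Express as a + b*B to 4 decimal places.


For a unit bivector B with B^2 = -1, the exponential series gives
e^(theta*B) = cos(theta) + sin(theta)*B (the GA analogue of Euler's formula).
theta = 55 degrees = 0.959931 rad
cos(55 deg) = 0.5736
sin(55 deg) = 0.8192
exp(theta*B) = 0.5736 + 0.8192*B


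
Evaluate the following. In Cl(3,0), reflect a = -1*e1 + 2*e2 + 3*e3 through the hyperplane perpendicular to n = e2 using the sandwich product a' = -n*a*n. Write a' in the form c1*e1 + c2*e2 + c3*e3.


Reflection formula: a' = -n*a*n, with n = e2 (unit vector, n^2 = 1).
For reflection through hyperplane perp to e2:
The component along e2 flips sign, others stay.
a = (-1, 2, 3)
a' = (-1, -2, 3)
a' = -1*e1 - 2*e2 + 3*e3


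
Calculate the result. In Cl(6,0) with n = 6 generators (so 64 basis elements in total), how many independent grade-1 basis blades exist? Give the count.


Number of grade-k basis blades in Cl(p,q) with n = p + q is C(n, k).
n = 6 + 0 = 6
C(6, 1) = 6! / (1! * 5!)
= 720 / (1 * 120)
= 6


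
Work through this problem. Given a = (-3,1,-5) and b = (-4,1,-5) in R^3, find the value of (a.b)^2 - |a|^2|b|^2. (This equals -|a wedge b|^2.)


a . b = (-3)*(-4) + 1*1 + (-5)*(-5)
= 12 + 1 + 25 = 38
|a|^2 = (-3)^2 + 1^2 + (-5)^2 = 35
|b|^2 = (-4)^2 + 1^2 + (-5)^2 = 42
(a.b)^2 = 38^2 = 1444
|a|^2 * |b|^2 = 35 * 42 = 1470
Result = 1444 - 1470 = -26


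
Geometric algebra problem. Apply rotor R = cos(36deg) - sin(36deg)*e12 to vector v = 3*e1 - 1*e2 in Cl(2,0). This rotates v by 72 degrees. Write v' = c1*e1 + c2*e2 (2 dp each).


Rotor R = cos(36deg) - sin(36deg)*e12
Rotation angle theta = 2 * 36 = 72 degrees
v' = R*v*~R rotates v by theta.
cos(72deg) = 0.3090, sin(72deg) = 0.9511
v'_1 = 3*cos(72deg) - (-1)*sin(72deg)
= 3*0.3090 - (-1)*0.9511
= 1.88
v'_2 = 3*sin(72deg) + (-1)*cos(72deg)
= 3*0.9511 + (-1)*0.3090
= 2.54
v' = 1.88*e1 + 2.54*e2


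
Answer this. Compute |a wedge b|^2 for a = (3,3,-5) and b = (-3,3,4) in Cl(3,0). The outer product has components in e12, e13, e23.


a wedge b = (a1*b2 - a2*b1)*e12 + (a1*b3 - a3*b1)*e13 + (a2*b3 - a3*b2)*e23
e12 coeff: 3*3 - 3*(-3) = 9 - (-9) = 18
e13 coeff: 3*4 - (-5)*(-3) = 12 - 15 = -3
e23 coeff: 3*4 - (-5)*3 = 12 - (-15) = 27
|a wedge b|^2 = 18^2 + (-3)^2 + 27^2
= 324 + 9 + 729
= 1062


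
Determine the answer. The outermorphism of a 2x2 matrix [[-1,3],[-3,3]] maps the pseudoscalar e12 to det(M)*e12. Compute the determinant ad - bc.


The outermorphism of a linear map f sends e1^e2 to f(e1)^f(e2).
f(e1) = -1*e1 - 3*e2
f(e2) = 3*e1 + 3*e2
f(e1) ^ f(e2) = (-1*e1 - 3*e2) ^ (3*e1 + 3*e2)
= (-1)*3*e12 + (-3)*3*e21
= (-3 - (-9))*e12
= 6*e12
Coefficient = 6


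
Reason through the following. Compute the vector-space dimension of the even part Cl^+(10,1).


Even subalgebra dimension = 2^(n-1)
n = 10 + 1 = 11
2^(11 - 1) = 2^10 = 1024
Verification: sum of C(11,k) for even k = 1 + 55 + 330 + 462 + 165 + 11 = 1024
Result = 1024


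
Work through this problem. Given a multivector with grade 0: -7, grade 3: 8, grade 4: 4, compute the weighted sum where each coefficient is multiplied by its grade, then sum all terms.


Grade-weighted sum = sum of grade_k * coefficient_k
0*(-7) = 0
3*8 = 24
4*4 = 16
Total = 0 + 24 + 16 = 40


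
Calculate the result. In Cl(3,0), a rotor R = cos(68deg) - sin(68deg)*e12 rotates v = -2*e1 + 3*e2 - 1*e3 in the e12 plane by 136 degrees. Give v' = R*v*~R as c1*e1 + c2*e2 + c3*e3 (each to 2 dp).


Rotor R = cos(68deg) - sin(68deg)*e12
Rotation angle theta = 2 * 68 = 136 degrees in the e12 plane (e1 -> e2).
The component perpendicular to the plane (e3) is invariant: v'_3 = v3 = -1.00
cos(136deg) = -0.7193, sin(136deg) = 0.6947
v'_1 = v1*cos(theta) - v2*sin(theta) = -2*(-0.7193) - 3*0.6947 = -0.65
v'_2 = v1*sin(theta) + v2*cos(theta) = -2*0.6947 + 3*(-0.7193) = -3.55
v' = -0.65*e1 - 3.55*e2 - 1.00*e3


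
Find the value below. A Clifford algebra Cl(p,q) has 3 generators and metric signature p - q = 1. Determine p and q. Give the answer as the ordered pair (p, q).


We need p + q = 3 and p - q = 1.
Adding: 2p = 3 + 1 = 4, so p = 2.
Then q = 3 - 2 = 1.
(p, q) = (2, 1)


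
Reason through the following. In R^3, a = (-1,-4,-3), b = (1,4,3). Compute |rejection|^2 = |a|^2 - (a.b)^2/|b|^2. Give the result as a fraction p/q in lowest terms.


|a|^2 = (-1)^2 + (-4)^2 + (-3)^2 = 26
|b|^2 = 1^2 + 4^2 + 3^2 = 26
a . b = (-1)*1 + (-4)*4 + (-3)*3 = -26
(a.b)^2 = (-26)^2 = 676
|rej|^2 = 26 - 676/26
= (676 - 676)/26
= 0/26
In lowest terms: 0/1


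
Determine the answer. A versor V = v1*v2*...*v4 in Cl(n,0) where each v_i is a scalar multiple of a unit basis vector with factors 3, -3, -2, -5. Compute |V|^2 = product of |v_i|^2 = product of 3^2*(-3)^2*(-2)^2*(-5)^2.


Each vector v_i has |v_i|^2 = s_i^2
Squared scales: 3^2 = 9, (-3)^2 = 9, (-2)^2 = 4, (-5)^2 = 25
|V|^2 = 9 * 9 * 4 * 25
= 8100


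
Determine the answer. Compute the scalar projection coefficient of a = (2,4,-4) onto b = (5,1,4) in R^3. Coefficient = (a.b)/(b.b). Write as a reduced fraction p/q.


Projection coefficient = (a . b) / (b . b)
a . b = 2*5 + 4*1 + (-4)*4
= 10 + 4 + (-16) = -2
b . b = 5^2 + 1^2 + 4^2
= 25 + 1 + 16 = 42
Coefficient = -2/42
In lowest terms: -1/21


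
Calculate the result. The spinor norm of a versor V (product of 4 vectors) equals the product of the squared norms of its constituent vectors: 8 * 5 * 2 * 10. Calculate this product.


Spinor norm N(V) = |v1|^2 * |v2|^2 * ... * |v4|^2
= 8 * 5 * 2 * 10
Running product: 8, 40, 80, 800
N(V) = 800


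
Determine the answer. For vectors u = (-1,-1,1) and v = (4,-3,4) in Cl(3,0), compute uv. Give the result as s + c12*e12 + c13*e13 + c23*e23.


In Cl(3,0): e_i^2 = 1, e_ie_j = -e_je_i for i != j.
Scalar part = u . v = (-1)*4 + (-1)*(-3) + 1*4
= -4 + 3 + 4 = 3
e12 coeff = (-1)*(-3) - (-1)*4 = 3 - (-4) = 7
e13 coeff = (-1)*4 - 1*4 = -4 - 4 = -8
e23 coeff = (-1)*4 - 1*(-3) = -4 - (-3) = -1
uv = 3 + 7*e12 - 8*e13 - 1*e23


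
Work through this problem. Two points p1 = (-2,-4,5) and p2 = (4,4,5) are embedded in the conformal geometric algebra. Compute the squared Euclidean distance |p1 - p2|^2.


p1 - p2 = (-6, -8, 0)
|p1 - p2|^2 = (-6)^2 + (-8)^2 + 0^2
= 36 + 64 + 0
= 100


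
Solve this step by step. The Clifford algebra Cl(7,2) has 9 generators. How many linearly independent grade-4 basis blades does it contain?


Number of grade-k basis blades in Cl(p,q) with n = p + q is C(n, k).
n = 7 + 2 = 9
C(9, 4) = 9! / (4! * 5!)
= 362880 / (24 * 120)
= 126


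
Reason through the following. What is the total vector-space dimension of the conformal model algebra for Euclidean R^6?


The conformal model of R^6 uses Cl(7,1): the 6 Euclidean generators plus two extra orthogonal generators e+ (e+^2 = +1) and e- (e-^2 = -1), from which the null vectors e0, einf are built.
Number of generators m = 6 + 2 = 8.
dim Cl(p,q) = 2^m = 2^8 = 256


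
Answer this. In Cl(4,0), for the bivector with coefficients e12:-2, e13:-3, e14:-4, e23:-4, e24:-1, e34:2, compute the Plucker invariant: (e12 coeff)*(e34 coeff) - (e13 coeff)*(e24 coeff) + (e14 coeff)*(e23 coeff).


Plucker relation: af - be + cd
a*f = (-2)*2 = -4
b*e = (-3)*(-1) = 3
c*d = (-4)*(-4) = 16
af - be + cd = -4 - 3 + 16
= 9


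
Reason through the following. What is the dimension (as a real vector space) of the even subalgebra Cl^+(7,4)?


Even subalgebra dimension = 2^(n-1)
n = 7 + 4 = 11
2^(11 - 1) = 2^10 = 1024
Verification: sum of C(11,k) for even k = 1 + 55 + 330 + 462 + 165 + 11 = 1024
Result = 1024


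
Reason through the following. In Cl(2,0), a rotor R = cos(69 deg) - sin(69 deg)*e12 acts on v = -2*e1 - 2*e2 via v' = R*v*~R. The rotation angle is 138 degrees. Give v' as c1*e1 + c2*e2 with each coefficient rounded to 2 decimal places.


Rotor R = cos(69deg) - sin(69deg)*e12
Rotation angle theta = 2 * 69 = 138 degrees
v' = R*v*~R rotates v by theta.
cos(138deg) = -0.7431, sin(138deg) = 0.6691
v'_1 = -2*cos(138deg) - (-2)*sin(138deg)
= -2*(-0.7431) - (-2)*0.6691
= 2.82
v'_2 = -2*sin(138deg) + (-2)*cos(138deg)
= -2*0.6691 + (-2)*(-0.7431)
= 0.15
v' = 2.82*e1 + 0.15*e2


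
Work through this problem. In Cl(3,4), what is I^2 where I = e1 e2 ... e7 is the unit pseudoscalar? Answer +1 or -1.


The pseudoscalar I = e1...e_n (product of all n generators) of Cl(p,q) satisfies I^2 = (-1)^(q + n(n-1)/2).
p = 3, q = 4, n = p + q = 7
n(n-1)/2 = 7 * 6 / 2 = 21
Exponent = q + n(n-1)/2 = 4 + 21 = 25
I^2 = (-1)^25 = -1


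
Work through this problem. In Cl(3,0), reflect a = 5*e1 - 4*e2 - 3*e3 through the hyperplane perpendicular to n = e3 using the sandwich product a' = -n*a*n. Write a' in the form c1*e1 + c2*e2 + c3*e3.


Reflection formula: a' = -n*a*n, with n = e3 (unit vector, n^2 = 1).
For reflection through hyperplane perp to e3:
The component along e3 flips sign, others stay.
a = (5, -4, -3)
a' = (5, -4, 3)
a' = 5*e1 - 4*e2 + 3*e3


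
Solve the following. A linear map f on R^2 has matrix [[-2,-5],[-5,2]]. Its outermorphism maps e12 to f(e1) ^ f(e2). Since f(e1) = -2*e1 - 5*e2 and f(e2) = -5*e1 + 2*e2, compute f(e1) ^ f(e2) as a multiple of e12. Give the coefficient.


The outermorphism of a linear map f sends e1^e2 to f(e1)^f(e2).
f(e1) = -2*e1 - 5*e2
f(e2) = -5*e1 + 2*e2
f(e1) ^ f(e2) = (-2*e1 - 5*e2) ^ (-5*e1 + 2*e2)
= (-2)*2*e12 + (-5)*(-5)*e21
= (-4 - 25)*e12
= -29*e12
Coefficient = -29


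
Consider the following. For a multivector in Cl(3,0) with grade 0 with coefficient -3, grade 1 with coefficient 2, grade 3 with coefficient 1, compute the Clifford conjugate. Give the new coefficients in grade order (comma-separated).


Clifford conjugate sign for grade k: (-1)^(k(k+1)/2)
Grade 0: (-1)^(0*1/2) = (-1)^0 = 1, coeff -3 -> -3
Grade 1: (-1)^(1*2/2) = (-1)^1 = -1, coeff 2 -> -2
Grade 3: (-1)^(3*4/2) = (-1)^6 = 1, coeff 1 -> 1
Conjugated coefficients: -3, -2, 1


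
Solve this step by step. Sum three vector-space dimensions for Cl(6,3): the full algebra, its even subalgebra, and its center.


n = 6 + 3 = 9
Total dim = 2^9 = 512
Even subalgebra dim = 2^8 = 256
n is odd, so center dim = 2
Sum = 512 + 256 + 2 = 770


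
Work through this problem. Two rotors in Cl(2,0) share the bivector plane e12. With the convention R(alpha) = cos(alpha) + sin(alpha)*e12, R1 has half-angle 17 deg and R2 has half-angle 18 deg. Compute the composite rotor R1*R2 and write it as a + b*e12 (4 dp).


Same-plane rotors commute and their half-angles add:
R1*R2 = cos(a1 + a2) + sin(a1 + a2)*e12.
a1 + a2 = 17 + 18 = 35 deg
cos(35 deg) = 0.8192
sin(35 deg) = 0.5736
R1*R2 = 0.8192 + 0.5736*e12


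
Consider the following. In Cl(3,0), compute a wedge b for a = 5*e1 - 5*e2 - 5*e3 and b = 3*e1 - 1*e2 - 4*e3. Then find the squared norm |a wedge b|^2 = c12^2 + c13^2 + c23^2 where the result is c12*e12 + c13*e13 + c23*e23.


a wedge b = (a1*b2 - a2*b1)*e12 + (a1*b3 - a3*b1)*e13 + (a2*b3 - a3*b2)*e23
e12 coeff: 5*(-1) - (-5)*3 = -5 - (-15) = 10
e13 coeff: 5*(-4) - (-5)*3 = -20 - (-15) = -5
e23 coeff: (-5)*(-4) - (-5)*(-1) = 20 - 5 = 15
|a wedge b|^2 = 10^2 + (-5)^2 + 15^2
= 100 + 25 + 225
= 350


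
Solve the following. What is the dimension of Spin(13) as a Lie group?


Spin(n) double-covers SO(n); both have Lie algebra so(n) of dimension n(n-1)/2.
n = 13
n(n-1) = 13 * 12 = 156
dim Spin(13) = 156/2 = 78


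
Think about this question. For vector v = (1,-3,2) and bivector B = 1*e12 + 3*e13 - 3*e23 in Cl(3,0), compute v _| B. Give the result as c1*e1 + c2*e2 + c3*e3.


Left contraction v _| B = <vB>_1 (grade-1 part of the geometric product vB).
Using e1_|e12 = e2, e2_|e12 = -e1, e1_|e13 = e3, e3_|e13 = -e1, e2_|e23 = e3, e3_|e23 = -e2:
e1 coeff: -v2*b12 - v3*b13 = -(-3)*(1) - (2)*(3) = -3
e2 coeff: v1*b12 - v3*b23 = (1)*(1) - (2)*(-3) = 7
e3 coeff: v1*b13 + v2*b23 = (1)*(3) + (-3)*(-3) = 12
v _| B = -3*e1 + 7*e2 + 12*e3


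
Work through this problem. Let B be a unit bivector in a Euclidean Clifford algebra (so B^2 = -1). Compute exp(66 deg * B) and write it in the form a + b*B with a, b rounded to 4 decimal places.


For a unit bivector B with B^2 = -1, the exponential series gives
e^(theta*B) = cos(theta) + sin(theta)*B (the GA analogue of Euler's formula).
theta = 66 degrees = 1.151917 rad
cos(66 deg) = 0.4067
sin(66 deg) = 0.9135
exp(theta*B) = 0.4067 + 0.9135*B


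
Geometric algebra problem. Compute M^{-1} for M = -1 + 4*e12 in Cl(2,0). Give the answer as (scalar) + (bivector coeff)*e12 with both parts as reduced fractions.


M = -1 + 4*e12, where e12^2 = -1.
Since M commutes with its reverse ~M = a - b*e12, M * ~M = a^2 - b^2*e12^2 = a^2 + b^2.
So M^{-1} = ~M / (a^2 + b^2) = (a - b*e12)/(a^2 + b^2).
a^2 + b^2 = 1 + 16 = 17
Scalar part = -1/17 = -1/17
Bivector coeff = -4/17 = -4/17
M^{-1} = -1/17 - 4/17*e12


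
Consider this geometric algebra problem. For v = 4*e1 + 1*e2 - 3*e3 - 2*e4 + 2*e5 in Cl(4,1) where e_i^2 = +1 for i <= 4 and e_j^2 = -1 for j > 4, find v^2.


v^2 = sum of c_i^2 * e_i^2
Positive signature terms (e_i^2 = +1): 4^2 + 1^2 + (-3)^2 + (-2)^2 = 30
Negative signature terms (e_j^2 = -1): 2^2 = 4
v^2 = 30 - 4 = 26


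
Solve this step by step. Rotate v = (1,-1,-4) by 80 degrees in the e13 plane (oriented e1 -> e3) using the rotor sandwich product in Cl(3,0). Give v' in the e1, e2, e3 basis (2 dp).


Rotor R = cos(40deg) - sin(40deg)*e13
Rotation angle theta = 2 * 40 = 80 degrees in the e13 plane (e1 -> e3).
The component perpendicular to the plane (e2) is invariant: v'_2 = v2 = -1.00
cos(80deg) = 0.1736, sin(80deg) = 0.9848
v'_1 = v1*cos(theta) - v3*sin(theta) = 1*0.1736 - (-4)*0.9848 = 4.11
v'_3 = v1*sin(theta) + v3*cos(theta) = 1*0.9848 + (-4)*0.1736 = 0.29
v' = 4.11*e1 - 1.00*e2 + 0.29*e3


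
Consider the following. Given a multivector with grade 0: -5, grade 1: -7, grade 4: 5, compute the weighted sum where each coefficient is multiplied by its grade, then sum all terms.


Grade-weighted sum = sum of grade_k * coefficient_k
0*(-5) = 0
1*(-7) = -7
4*5 = 20
Total = 0 + (-7) + 20 = 13


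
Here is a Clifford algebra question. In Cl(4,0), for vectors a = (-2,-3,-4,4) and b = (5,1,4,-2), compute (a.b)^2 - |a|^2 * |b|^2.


a . b = (-2)*5 + (-3)*1 + (-4)*4 + 4*(-2)
= -10 + (-3) + (-16) + (-8) = -37
|a|^2 = (-2)^2 + (-3)^2 + (-4)^2 + 4^2 = 45
|b|^2 = 5^2 + 1^2 + 4^2 + (-2)^2 = 46
(a.b)^2 = (-37)^2 = 1369
|a|^2 * |b|^2 = 45 * 46 = 2070
Result = 1369 - 2070 = -701


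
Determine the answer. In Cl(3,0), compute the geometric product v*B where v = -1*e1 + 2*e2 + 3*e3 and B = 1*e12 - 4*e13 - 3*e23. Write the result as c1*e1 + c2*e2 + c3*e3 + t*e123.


vB has grade-1 (vector) and grade-3 (trivector) parts: vB = (v _| B) + (v ^ B).
Vector part <vB>_1:
  e1: -v2*b12 - v3*b13 = -(2)*(1) - (3)*(-4) = 10
  e2: v1*b12 - v3*b23 = (-1)*(1) - (3)*(-3) = 8
  e3: v1*b13 + v2*b23 = (-1)*(-4) + (2)*(-3) = -2
Trivector part <vB>_3:
  e123: v1*b23 - v2*b13 + v3*b12 = (-1)*(-3) - (2)*(-4) + (3)*(1) = 14
vB = 10*e1 + 8*e2 - 2*e3 + 14*e123


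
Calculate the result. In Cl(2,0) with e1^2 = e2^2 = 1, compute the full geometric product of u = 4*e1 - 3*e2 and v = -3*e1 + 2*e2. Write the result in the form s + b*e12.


Expand: (4*e1 - 3*e2)(-3*e1 + 2*e2)
= 4*(-3)*e1e1 + 4*2*e1e2 + (-3)*(-3)*e2e1 + (-3)*2*e2e2
Using e1^2 = e2^2 = 1, e2e1 = -e1e2:
Scalar part s = 4*(-3) + (-3)*2 = -12 + (-6) = -18
Bivector part b = 4*2 - (-3)*(-3) = 8 - 9 = -1
uv = -18 - 1*e12


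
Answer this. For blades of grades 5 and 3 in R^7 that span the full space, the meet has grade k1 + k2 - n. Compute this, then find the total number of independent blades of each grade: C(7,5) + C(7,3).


Meet grade = grade(A) + grade(B) - n
= 5 + 3 - 7 = 1
C(7,5) = 21
C(7,3) = 35
dim_A + dim_B = 21 + 35 = 56


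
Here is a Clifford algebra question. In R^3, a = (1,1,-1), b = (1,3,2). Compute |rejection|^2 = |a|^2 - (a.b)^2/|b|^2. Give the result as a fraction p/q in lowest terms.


|a|^2 = 1^2 + 1^2 + (-1)^2 = 3
|b|^2 = 1^2 + 3^2 + 2^2 = 14
a . b = 1*1 + 1*3 + (-1)*2 = 2
(a.b)^2 = 2^2 = 4
|rej|^2 = 3 - 4/14
= (42 - 4)/14
= 38/14
In lowest terms: 19/7


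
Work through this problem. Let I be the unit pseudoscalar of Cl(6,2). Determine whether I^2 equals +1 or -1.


The pseudoscalar I = e1...e_n (product of all n generators) of Cl(p,q) satisfies I^2 = (-1)^(q + n(n-1)/2).
p = 6, q = 2, n = p + q = 8
n(n-1)/2 = 8 * 7 / 2 = 28
Exponent = q + n(n-1)/2 = 2 + 28 = 30
I^2 = (-1)^30 = +1


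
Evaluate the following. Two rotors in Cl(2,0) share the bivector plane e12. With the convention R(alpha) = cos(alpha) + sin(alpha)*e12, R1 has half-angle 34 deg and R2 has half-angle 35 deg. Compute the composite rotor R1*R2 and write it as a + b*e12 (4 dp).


Same-plane rotors commute and their half-angles add:
R1*R2 = cos(a1 + a2) + sin(a1 + a2)*e12.
a1 + a2 = 34 + 35 = 69 deg
cos(69 deg) = 0.3584
sin(69 deg) = 0.9336
R1*R2 = 0.3584 + 0.9336*e12


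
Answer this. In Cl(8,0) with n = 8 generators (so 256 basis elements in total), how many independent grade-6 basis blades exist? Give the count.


Number of grade-k basis blades in Cl(p,q) with n = p + q is C(n, k).
n = 8 + 0 = 8
C(8, 6) = 8! / (6! * 2!)
= 40320 / (720 * 2)
= 28


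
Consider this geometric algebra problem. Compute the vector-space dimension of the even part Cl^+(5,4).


Even subalgebra dimension = 2^(n-1)
n = 5 + 4 = 9
2^(9 - 1) = 2^8 = 256
Verification: sum of C(9,k) for even k = 1 + 36 + 126 + 84 + 9 = 256
Result = 256


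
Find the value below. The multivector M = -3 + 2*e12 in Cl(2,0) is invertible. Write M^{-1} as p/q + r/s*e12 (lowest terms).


M = -3 + 2*e12, where e12^2 = -1.
Since M commutes with its reverse ~M = a - b*e12, M * ~M = a^2 - b^2*e12^2 = a^2 + b^2.
So M^{-1} = ~M / (a^2 + b^2) = (a - b*e12)/(a^2 + b^2).
a^2 + b^2 = 9 + 4 = 13
Scalar part = -3/13 = -3/13
Bivector coeff = -2/13 = -2/13
M^{-1} = -3/13 - 2/13*e12


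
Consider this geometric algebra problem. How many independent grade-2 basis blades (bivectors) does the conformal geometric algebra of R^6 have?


The conformal model of R^6 uses Cl(7,1) with m = 6 + 2 = 8 generators.
Number of grade-2 blades = C(m, 2) = C(8, 2)
= 8*7/2 = 28


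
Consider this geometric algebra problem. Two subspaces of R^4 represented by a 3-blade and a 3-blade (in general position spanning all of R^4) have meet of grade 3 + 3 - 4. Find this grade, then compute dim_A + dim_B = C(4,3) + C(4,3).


Meet grade = grade(A) + grade(B) - n
= 3 + 3 - 4 = 2
C(4,3) = 4
C(4,3) = 4
dim_A + dim_B = 4 + 4 = 8


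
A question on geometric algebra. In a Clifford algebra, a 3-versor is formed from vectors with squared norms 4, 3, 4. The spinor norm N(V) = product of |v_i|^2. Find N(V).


Spinor norm N(V) = |v1|^2 * |v2|^2 * ... * |v3|^2
= 4 * 3 * 4
Running product: 4, 12, 48
N(V) = 48


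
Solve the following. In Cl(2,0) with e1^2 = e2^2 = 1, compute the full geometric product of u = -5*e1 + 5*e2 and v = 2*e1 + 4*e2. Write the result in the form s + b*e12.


Expand: (-5*e1 + 5*e2)(2*e1 + 4*e2)
= (-5)*2*e1e1 + (-5)*4*e1e2 + 5*2*e2e1 + 5*4*e2e2
Using e1^2 = e2^2 = 1, e2e1 = -e1e2:
Scalar part s = (-5)*2 + 5*4 = -10 + 20 = 10
Bivector part b = (-5)*4 - 5*2 = -20 - 10 = -30
uv = 10 - 30*e12


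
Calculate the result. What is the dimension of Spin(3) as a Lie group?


Spin(n) double-covers SO(n); both have Lie algebra so(n) of dimension n(n-1)/2.
n = 3
n(n-1) = 3 * 2 = 6
dim Spin(3) = 6/2 = 3


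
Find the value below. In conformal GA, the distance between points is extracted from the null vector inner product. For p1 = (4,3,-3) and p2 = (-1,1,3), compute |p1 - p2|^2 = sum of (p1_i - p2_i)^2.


p1 - p2 = (5, 2, -6)
|p1 - p2|^2 = 5^2 + 2^2 + (-6)^2
= 25 + 4 + 36
= 65


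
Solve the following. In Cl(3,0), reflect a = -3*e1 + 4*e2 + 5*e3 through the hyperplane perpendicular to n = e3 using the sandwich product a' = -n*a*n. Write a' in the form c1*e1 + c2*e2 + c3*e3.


Reflection formula: a' = -n*a*n, with n = e3 (unit vector, n^2 = 1).
For reflection through hyperplane perp to e3:
The component along e3 flips sign, others stay.
a = (-3, 4, 5)
a' = (-3, 4, -5)
a' = -3*e1 + 4*e2 - 5*e3


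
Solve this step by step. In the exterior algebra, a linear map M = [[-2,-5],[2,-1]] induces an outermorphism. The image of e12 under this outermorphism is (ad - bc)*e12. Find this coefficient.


The outermorphism of a linear map f sends e1^e2 to f(e1)^f(e2).
f(e1) = -2*e1 + 2*e2
f(e2) = -5*e1 - 1*e2
f(e1) ^ f(e2) = (-2*e1 + 2*e2) ^ (-5*e1 - 1*e2)
= (-2)*(-1)*e12 + 2*(-5)*e21
= (2 - (-10))*e12
= 12*e12
Coefficient = 12


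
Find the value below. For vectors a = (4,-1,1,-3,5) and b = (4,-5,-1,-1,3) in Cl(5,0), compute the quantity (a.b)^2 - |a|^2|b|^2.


a . b = 4*4 + (-1)*(-5) + 1*(-1) + (-3)*(-1) + 5*3
= 16 + 5 + (-1) + 3 + 15 = 38
|a|^2 = 4^2 + (-1)^2 + 1^2 + (-3)^2 + 5^2 = 52
|b|^2 = 4^2 + (-5)^2 + (-1)^2 + (-1)^2 + 3^2 = 52
(a.b)^2 = 38^2 = 1444
|a|^2 * |b|^2 = 52 * 52 = 2704
Result = 1444 - 2704 = -1260


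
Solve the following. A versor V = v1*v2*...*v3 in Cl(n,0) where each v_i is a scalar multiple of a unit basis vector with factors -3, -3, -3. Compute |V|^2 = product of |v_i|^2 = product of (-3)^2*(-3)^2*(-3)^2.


Each vector v_i has |v_i|^2 = s_i^2
Squared scales: (-3)^2 = 9, (-3)^2 = 9, (-3)^2 = 9
|V|^2 = 9 * 9 * 9
= 729


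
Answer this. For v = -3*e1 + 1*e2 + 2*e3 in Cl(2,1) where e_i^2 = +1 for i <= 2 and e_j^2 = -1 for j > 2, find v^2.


v^2 = sum of c_i^2 * e_i^2
Positive signature terms (e_i^2 = +1): (-3)^2 + 1^2 = 10
Negative signature terms (e_j^2 = -1): 2^2 = 4
v^2 = 10 - 4 = 6


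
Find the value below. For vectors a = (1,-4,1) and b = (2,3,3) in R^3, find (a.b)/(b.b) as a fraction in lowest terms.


Projection coefficient = (a . b) / (b . b)
a . b = 1*2 + (-4)*3 + 1*3
= 2 + (-12) + 3 = -7
b . b = 2^2 + 3^2 + 3^2
= 4 + 9 + 9 = 22
Coefficient = -7/22
In lowest terms: -7/22


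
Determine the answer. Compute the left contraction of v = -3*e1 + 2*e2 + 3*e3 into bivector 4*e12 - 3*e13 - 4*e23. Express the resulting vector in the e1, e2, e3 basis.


Left contraction v _| B = <vB>_1 (grade-1 part of the geometric product vB).
Using e1_|e12 = e2, e2_|e12 = -e1, e1_|e13 = e3, e3_|e13 = -e1, e2_|e23 = e3, e3_|e23 = -e2:
e1 coeff: -v2*b12 - v3*b13 = -(2)*(4) - (3)*(-3) = 1
e2 coeff: v1*b12 - v3*b23 = (-3)*(4) - (3)*(-4) = 0
e3 coeff: v1*b13 + v2*b23 = (-3)*(-3) + (2)*(-4) = 1
v _| B = 1*e1 + 0*e2 + 1*e3


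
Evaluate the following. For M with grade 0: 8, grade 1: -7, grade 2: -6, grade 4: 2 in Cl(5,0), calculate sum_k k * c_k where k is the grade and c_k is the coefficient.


Grade-weighted sum = sum of grade_k * coefficient_k
0*8 = 0
1*(-7) = -7
2*(-6) = -12
4*2 = 8
Total = 0 + (-7) + (-12) + 8 = -11


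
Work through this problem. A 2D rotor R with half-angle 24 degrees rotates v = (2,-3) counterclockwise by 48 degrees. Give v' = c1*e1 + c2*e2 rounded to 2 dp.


Rotor R = cos(24deg) - sin(24deg)*e12
Rotation angle theta = 2 * 24 = 48 degrees
v' = R*v*~R rotates v by theta.
cos(48deg) = 0.6691, sin(48deg) = 0.7431
v'_1 = 2*cos(48deg) - (-3)*sin(48deg)
= 2*0.6691 - (-3)*0.7431
= 3.57
v'_2 = 2*sin(48deg) + (-3)*cos(48deg)
= 2*0.7431 + (-3)*0.6691
= -0.52
v' = 3.57*e1 - 0.52*e2


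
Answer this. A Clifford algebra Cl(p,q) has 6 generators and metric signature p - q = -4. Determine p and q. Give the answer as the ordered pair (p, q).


We need p + q = 6 and p - q = -4.
Adding: 2p = 6 + (-4) = 2, so p = 1.
Then q = 6 - 1 = 5.
(p, q) = (1, 5)


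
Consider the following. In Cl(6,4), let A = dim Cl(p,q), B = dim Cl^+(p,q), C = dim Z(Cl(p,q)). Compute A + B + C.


n = 6 + 4 = 10
Total dim = 2^10 = 1024
Even subalgebra dim = 2^9 = 512
n is even, so center dim = 1
Sum = 1024 + 512 + 1 = 1537


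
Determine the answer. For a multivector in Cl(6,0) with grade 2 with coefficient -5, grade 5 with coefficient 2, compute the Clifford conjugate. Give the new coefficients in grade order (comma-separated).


Clifford conjugate sign for grade k: (-1)^(k(k+1)/2)
Grade 2: (-1)^(2*3/2) = (-1)^3 = -1, coeff -5 -> 5
Grade 5: (-1)^(5*6/2) = (-1)^15 = -1, coeff 2 -> -2
Conjugated coefficients: 5, -2


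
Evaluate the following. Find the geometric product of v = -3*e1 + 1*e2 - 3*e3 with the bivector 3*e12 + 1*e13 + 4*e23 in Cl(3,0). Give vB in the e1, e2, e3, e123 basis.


vB has grade-1 (vector) and grade-3 (trivector) parts: vB = (v _| B) + (v ^ B).
Vector part <vB>_1:
  e1: -v2*b12 - v3*b13 = -(1)*(3) - (-3)*(1) = 0
  e2: v1*b12 - v3*b23 = (-3)*(3) - (-3)*(4) = 3
  e3: v1*b13 + v2*b23 = (-3)*(1) + (1)*(4) = 1
Trivector part <vB>_3:
  e123: v1*b23 - v2*b13 + v3*b12 = (-3)*(4) - (1)*(1) + (-3)*(3) = -22
vB = 0*e1 + 3*e2 + 1*e3 - 22*e123


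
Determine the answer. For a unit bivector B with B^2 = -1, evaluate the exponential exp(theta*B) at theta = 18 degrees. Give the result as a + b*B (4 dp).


For a unit bivector B with B^2 = -1, the exponential series gives
e^(theta*B) = cos(theta) + sin(theta)*B (the GA analogue of Euler's formula).
theta = 18 degrees = 0.314159 rad
cos(18 deg) = 0.9511
sin(18 deg) = 0.3090
exp(theta*B) = 0.9511 + 0.3090*B


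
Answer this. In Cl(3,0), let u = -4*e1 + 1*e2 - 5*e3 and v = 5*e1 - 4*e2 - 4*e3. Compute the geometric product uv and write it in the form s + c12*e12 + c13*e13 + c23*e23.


In Cl(3,0): e_i^2 = 1, e_ie_j = -e_je_i for i != j.
Scalar part = u . v = (-4)*5 + 1*(-4) + (-5)*(-4)
= -20 + (-4) + 20 = -4
e12 coeff = (-4)*(-4) - 1*5 = 16 - 5 = 11
e13 coeff = (-4)*(-4) - (-5)*5 = 16 - (-25) = 41
e23 coeff = 1*(-4) - (-5)*(-4) = -4 - 20 = -24
uv = -4 + 11*e12 + 41*e13 - 24*e23


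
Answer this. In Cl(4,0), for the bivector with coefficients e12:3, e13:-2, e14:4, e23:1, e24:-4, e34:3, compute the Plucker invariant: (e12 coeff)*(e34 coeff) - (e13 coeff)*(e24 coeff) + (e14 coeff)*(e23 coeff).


Plucker relation: af - be + cd
a*f = 3*3 = 9
b*e = (-2)*(-4) = 8
c*d = 4*1 = 4
af - be + cd = 9 - 8 + 4
= 5


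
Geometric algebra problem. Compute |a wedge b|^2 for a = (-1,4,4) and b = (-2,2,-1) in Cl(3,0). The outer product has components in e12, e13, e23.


a wedge b = (a1*b2 - a2*b1)*e12 + (a1*b3 - a3*b1)*e13 + (a2*b3 - a3*b2)*e23
e12 coeff: (-1)*2 - 4*(-2) = -2 - (-8) = 6
e13 coeff: (-1)*(-1) - 4*(-2) = 1 - (-8) = 9
e23 coeff: 4*(-1) - 4*2 = -4 - 8 = -12
|a wedge b|^2 = 6^2 + 9^2 + (-12)^2
= 36 + 81 + 144
= 261


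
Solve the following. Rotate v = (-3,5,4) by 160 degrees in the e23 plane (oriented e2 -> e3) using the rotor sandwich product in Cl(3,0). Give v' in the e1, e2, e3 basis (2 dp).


Rotor R = cos(80deg) - sin(80deg)*e23
Rotation angle theta = 2 * 80 = 160 degrees in the e23 plane (e2 -> e3).
The component perpendicular to the plane (e1) is invariant: v'_1 = v1 = -3.00
cos(160deg) = -0.9397, sin(160deg) = 0.3420
v'_2 = v2*cos(theta) - v3*sin(theta) = 5*(-0.9397) - 4*0.3420 = -6.07
v'_3 = v2*sin(theta) + v3*cos(theta) = 5*0.3420 + 4*(-0.9397) = -2.05
v' = -3.00*e1 - 6.07*e2 - 2.05*e3


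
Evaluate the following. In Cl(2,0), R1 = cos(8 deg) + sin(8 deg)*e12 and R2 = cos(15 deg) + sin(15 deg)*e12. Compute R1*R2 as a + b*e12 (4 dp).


Same-plane rotors commute and their half-angles add:
R1*R2 = cos(a1 + a2) + sin(a1 + a2)*e12.
a1 + a2 = 8 + 15 = 23 deg
cos(23 deg) = 0.9205
sin(23 deg) = 0.3907
R1*R2 = 0.9205 + 0.3907*e12


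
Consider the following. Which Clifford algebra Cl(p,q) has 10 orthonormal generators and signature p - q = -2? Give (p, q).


We need p + q = 10 and p - q = -2.
Adding: 2p = 10 + (-2) = 8, so p = 4.
Then q = 10 - 4 = 6.
(p, q) = (4, 6)


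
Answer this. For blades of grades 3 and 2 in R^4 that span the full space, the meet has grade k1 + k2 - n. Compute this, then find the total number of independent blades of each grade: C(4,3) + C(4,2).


Meet grade = grade(A) + grade(B) - n
= 3 + 2 - 4 = 1
C(4,3) = 4
C(4,2) = 6
dim_A + dim_B = 4 + 6 = 10


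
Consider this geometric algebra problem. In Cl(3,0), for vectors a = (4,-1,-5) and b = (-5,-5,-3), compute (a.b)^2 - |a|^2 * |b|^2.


a . b = 4*(-5) + (-1)*(-5) + (-5)*(-3)
= -20 + 5 + 15 = 0
|a|^2 = 4^2 + (-1)^2 + (-5)^2 = 42
|b|^2 = (-5)^2 + (-5)^2 + (-3)^2 = 59
(a.b)^2 = 0^2 = 0
|a|^2 * |b|^2 = 42 * 59 = 2478
Result = 0 - 2478 = -2478


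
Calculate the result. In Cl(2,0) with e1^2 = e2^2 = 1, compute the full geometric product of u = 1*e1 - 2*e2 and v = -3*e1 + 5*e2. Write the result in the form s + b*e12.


Expand: (1*e1 - 2*e2)(-3*e1 + 5*e2)
= 1*(-3)*e1e1 + 1*5*e1e2 + (-2)*(-3)*e2e1 + (-2)*5*e2e2
Using e1^2 = e2^2 = 1, e2e1 = -e1e2:
Scalar part s = 1*(-3) + (-2)*5 = -3 + (-10) = -13
Bivector part b = 1*5 - (-2)*(-3) = 5 - 6 = -1
uv = -13 - 1*e12


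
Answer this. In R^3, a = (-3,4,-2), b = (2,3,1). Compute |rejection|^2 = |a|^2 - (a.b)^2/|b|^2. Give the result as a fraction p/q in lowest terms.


|a|^2 = (-3)^2 + 4^2 + (-2)^2 = 29
|b|^2 = 2^2 + 3^2 + 1^2 = 14
a . b = (-3)*2 + 4*3 + (-2)*1 = 4
(a.b)^2 = 4^2 = 16
|rej|^2 = 29 - 16/14
= (406 - 16)/14
= 390/14
In lowest terms: 195/7


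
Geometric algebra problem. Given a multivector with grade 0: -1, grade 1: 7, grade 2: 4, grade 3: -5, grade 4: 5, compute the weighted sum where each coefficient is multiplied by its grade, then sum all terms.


Grade-weighted sum = sum of grade_k * coefficient_k
0*(-1) = 0
1*7 = 7
2*4 = 8
3*(-5) = -15
4*5 = 20
Total = 0 + 7 + 8 + (-15) + 20 = 20


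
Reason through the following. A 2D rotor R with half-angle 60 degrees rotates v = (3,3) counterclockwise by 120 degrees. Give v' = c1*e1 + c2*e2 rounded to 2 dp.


Rotor R = cos(60deg) - sin(60deg)*e12
Rotation angle theta = 2 * 60 = 120 degrees
v' = R*v*~R rotates v by theta.
cos(120deg) = -0.5000, sin(120deg) = 0.8660
v'_1 = 3*cos(120deg) - 3*sin(120deg)
= 3*(-0.5000) - 3*0.8660
= -4.10
v'_2 = 3*sin(120deg) + 3*cos(120deg)
= 3*0.8660 + 3*(-0.5000)
= 1.10
v' = -4.10*e1 + 1.10*e2


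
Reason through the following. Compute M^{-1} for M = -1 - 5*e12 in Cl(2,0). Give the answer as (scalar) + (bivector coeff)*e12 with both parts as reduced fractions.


M = -1 - 5*e12, where e12^2 = -1.
Since M commutes with its reverse ~M = a - b*e12, M * ~M = a^2 - b^2*e12^2 = a^2 + b^2.
So M^{-1} = ~M / (a^2 + b^2) = (a - b*e12)/(a^2 + b^2).
a^2 + b^2 = 1 + 25 = 26
Scalar part = -1/26 = -1/26
Bivector coeff = 5/26 = 5/26
M^{-1} = -1/26 + 5/26*e12


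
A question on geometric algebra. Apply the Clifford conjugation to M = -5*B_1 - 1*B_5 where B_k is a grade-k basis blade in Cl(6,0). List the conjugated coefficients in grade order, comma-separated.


Clifford conjugate sign for grade k: (-1)^(k(k+1)/2)
Grade 1: (-1)^(1*2/2) = (-1)^1 = -1, coeff -5 -> 5
Grade 5: (-1)^(5*6/2) = (-1)^15 = -1, coeff -1 -> 1
Conjugated coefficients: 5, 1


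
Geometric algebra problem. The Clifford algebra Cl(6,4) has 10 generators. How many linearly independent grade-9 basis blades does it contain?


Number of grade-k basis blades in Cl(p,q) with n = p + q is C(n, k).
n = 6 + 4 = 10
C(10, 9) = 10! / (9! * 1!)
= 3628800 / (362880 * 1)
= 10


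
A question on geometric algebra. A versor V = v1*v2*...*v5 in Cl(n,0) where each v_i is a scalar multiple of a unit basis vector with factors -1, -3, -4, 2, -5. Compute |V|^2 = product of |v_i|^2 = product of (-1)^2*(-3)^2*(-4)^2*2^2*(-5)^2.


Each vector v_i has |v_i|^2 = s_i^2
Squared scales: (-1)^2 = 1, (-3)^2 = 9, (-4)^2 = 16, 2^2 = 4, (-5)^2 = 25
|V|^2 = 1 * 9 * 16 * 4 * 25
= 14400


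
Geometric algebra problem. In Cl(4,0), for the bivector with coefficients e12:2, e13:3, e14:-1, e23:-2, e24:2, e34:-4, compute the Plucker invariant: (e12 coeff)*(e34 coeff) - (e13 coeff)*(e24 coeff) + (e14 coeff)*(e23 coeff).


Plucker relation: af - be + cd
a*f = 2*(-4) = -8
b*e = 3*2 = 6
c*d = (-1)*(-2) = 2
af - be + cd = -8 - 6 + 2
= -12


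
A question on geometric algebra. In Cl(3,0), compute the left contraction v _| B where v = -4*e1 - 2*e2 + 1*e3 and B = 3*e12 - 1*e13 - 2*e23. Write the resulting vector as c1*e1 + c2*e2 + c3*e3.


Left contraction v _| B = <vB>_1 (grade-1 part of the geometric product vB).
Using e1_|e12 = e2, e2_|e12 = -e1, e1_|e13 = e3, e3_|e13 = -e1, e2_|e23 = e3, e3_|e23 = -e2:
e1 coeff: -v2*b12 - v3*b13 = -(-2)*(3) - (1)*(-1) = 7
e2 coeff: v1*b12 - v3*b23 = (-4)*(3) - (1)*(-2) = -10
e3 coeff: v1*b13 + v2*b23 = (-4)*(-1) + (-2)*(-2) = 8
v _| B = 7*e1 - 10*e2 + 8*e3


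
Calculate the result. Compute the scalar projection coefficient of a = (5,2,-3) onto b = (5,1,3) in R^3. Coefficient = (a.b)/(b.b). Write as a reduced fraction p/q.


Projection coefficient = (a . b) / (b . b)
a . b = 5*5 + 2*1 + (-3)*3
= 25 + 2 + (-9) = 18
b . b = 5^2 + 1^2 + 3^2
= 25 + 1 + 9 = 35
Coefficient = 18/35
In lowest terms: 18/35


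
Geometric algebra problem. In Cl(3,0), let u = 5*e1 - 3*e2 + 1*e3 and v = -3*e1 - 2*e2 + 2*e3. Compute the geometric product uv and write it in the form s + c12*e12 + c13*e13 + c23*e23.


In Cl(3,0): e_i^2 = 1, e_ie_j = -e_je_i for i != j.
Scalar part = u . v = 5*(-3) + (-3)*(-2) + 1*2
= -15 + 6 + 2 = -7
e12 coeff = 5*(-2) - (-3)*(-3) = -10 - 9 = -19
e13 coeff = 5*2 - 1*(-3) = 10 - (-3) = 13
e23 coeff = (-3)*2 - 1*(-2) = -6 - (-2) = -4
uv = -7 - 19*e12 + 13*e13 - 4*e23
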